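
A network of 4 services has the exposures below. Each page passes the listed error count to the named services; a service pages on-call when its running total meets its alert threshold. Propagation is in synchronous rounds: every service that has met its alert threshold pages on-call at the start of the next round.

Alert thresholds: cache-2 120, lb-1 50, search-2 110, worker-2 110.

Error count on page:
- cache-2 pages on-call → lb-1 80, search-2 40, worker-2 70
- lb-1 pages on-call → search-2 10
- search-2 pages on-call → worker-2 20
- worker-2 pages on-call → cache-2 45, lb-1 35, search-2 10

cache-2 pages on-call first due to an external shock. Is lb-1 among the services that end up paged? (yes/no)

Round 1 — cache-2 pages on-call (initial).
  lb-1: +80 → 80 ≥ 50
  search-2: +40 → 40 < 110
  worker-2: +70 → 70 < 110
Round 2 — lb-1 pages on-call.
  search-2: +10 → 50 < 110
No further pages.

yes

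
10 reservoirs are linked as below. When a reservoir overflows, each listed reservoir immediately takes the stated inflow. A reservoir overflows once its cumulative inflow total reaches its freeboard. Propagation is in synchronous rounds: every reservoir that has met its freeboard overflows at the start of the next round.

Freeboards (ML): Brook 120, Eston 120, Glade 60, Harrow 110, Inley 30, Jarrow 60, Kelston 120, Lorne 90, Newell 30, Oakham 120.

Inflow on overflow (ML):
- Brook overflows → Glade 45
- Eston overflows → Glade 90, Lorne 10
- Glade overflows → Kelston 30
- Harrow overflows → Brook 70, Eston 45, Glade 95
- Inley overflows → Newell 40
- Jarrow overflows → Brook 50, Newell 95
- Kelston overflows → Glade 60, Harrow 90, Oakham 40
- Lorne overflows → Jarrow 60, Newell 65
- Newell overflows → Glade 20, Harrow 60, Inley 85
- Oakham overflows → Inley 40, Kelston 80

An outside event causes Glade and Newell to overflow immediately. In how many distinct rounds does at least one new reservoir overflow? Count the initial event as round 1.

Round 1 — Glade, Newell overflow (initial).
  Harrow: +60 → 60 < 110
  Inley: +85 → 85 ≥ 30
  Kelston: +30 → 30 < 120
Round 2 — Inley overflows.
No further overflows.

2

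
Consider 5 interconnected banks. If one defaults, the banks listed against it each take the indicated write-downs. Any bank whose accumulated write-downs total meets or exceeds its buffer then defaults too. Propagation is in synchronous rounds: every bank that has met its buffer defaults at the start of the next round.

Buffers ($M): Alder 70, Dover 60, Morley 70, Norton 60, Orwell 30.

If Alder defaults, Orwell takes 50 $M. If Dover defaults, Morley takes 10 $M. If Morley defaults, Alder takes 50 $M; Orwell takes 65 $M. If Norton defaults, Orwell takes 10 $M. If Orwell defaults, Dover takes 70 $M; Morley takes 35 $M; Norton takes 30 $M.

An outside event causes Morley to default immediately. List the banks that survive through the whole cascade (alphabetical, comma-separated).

Alder, Norton

Round 1 — Morley defaults (initial).
  Alder: +50 → 50 < 70
  Orwell: +65 → 65 ≥ 30
Round 2 — Orwell defaults.
  Dover: +70 → 70 ≥ 60
  Norton: +30 → 30 < 60
Round 3 — Dover defaults.
No further defaults.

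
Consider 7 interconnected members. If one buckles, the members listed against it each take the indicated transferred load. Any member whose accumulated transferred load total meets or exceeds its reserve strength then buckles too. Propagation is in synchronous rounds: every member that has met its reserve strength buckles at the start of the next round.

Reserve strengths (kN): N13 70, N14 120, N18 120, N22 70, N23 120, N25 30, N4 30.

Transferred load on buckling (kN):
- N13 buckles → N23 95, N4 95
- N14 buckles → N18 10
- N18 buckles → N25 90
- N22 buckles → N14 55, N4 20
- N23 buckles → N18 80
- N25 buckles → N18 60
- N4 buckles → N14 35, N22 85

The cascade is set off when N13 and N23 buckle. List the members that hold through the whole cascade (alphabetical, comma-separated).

Round 1 — N13, N23 buckle (initial).
  N18: +80 → 80 < 120
  N4: +95 → 95 ≥ 30
Round 2 — N4 buckles.
  N14: +35 → 35 < 120
  N22: +85 → 85 ≥ 70
Round 3 — N22 buckles.
  N14: +55 → 90 < 120
No further bucklings.

N14, N18, N25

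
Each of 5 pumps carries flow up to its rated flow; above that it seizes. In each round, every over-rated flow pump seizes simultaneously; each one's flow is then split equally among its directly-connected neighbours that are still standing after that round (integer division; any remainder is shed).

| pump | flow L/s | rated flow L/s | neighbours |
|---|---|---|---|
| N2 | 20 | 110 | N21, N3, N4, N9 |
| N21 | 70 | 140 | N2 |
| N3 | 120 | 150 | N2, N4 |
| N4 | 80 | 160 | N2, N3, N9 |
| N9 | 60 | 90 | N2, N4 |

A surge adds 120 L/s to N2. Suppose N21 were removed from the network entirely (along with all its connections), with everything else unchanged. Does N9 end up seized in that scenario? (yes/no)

With N21 removed:
Round 1 — N2 at 140 > 110. N2 seizes.
  N2 sheds 140 L/s to N3, N4, N9: 46 each (2 lost).
    N3: 120+46 = 166 > 150
    N4: 80+46 = 126 ≤ 160
    N9: 60+46 = 106 > 90
Round 2 — N3, N9 seize.
  N3 sheds 166 L/s to N4: 166 each.
    N4: 126+166 = 292 > 160
  N9 sheds 106 L/s to N4: 106 each.
    N4: 292+106 = 398 > 160
Round 3 — N4 seizes.
  N4 sheds 398 L/s: no online neighbours, lost.
No further seizures.

yes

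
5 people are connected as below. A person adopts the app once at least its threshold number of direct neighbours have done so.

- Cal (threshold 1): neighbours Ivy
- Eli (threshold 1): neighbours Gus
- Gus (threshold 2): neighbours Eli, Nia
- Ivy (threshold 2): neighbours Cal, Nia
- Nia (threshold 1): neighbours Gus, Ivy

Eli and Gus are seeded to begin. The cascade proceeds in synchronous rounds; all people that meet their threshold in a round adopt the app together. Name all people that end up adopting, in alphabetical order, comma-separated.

Eli, Gus, Nia

Round 1 — Eli, Gus adopt the app (initial).
Round 2 — checking thresholds:
  Nia: 1 of 2 neighbours ≥ 1, adopts the app.
Round 3 — no new adoptions; cascade stops.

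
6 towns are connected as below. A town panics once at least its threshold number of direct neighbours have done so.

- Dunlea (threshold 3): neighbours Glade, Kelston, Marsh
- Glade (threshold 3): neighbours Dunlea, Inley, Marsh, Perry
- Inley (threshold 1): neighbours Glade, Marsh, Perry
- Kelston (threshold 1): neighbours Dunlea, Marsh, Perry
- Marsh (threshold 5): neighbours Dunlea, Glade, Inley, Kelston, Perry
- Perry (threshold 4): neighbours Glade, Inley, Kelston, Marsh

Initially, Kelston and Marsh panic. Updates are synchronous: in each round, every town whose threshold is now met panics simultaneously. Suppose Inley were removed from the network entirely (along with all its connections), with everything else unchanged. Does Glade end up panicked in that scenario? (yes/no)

no

With Inley removed:
Round 1 — Kelston, Marsh panic (initial).
Round 2 — no new panics; cascade stops.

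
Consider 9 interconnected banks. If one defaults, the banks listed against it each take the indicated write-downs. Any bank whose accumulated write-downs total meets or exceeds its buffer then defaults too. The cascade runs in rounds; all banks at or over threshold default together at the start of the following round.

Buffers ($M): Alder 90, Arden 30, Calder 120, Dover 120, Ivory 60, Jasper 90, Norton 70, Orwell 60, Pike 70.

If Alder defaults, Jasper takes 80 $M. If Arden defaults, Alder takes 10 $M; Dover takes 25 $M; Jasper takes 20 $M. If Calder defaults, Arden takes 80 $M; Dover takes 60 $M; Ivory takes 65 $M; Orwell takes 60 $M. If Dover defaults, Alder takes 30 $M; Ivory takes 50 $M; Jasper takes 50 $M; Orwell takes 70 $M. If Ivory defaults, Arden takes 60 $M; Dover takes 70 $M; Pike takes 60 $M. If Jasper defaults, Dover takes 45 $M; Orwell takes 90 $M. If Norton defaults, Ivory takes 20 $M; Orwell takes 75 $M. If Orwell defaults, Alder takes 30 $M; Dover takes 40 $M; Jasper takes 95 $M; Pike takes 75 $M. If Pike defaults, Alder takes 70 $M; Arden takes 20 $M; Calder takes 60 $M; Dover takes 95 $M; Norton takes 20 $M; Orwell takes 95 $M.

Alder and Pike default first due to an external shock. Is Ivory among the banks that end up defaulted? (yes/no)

Round 1 — Alder, Pike default (initial).
  Arden: +20 → 20 < 30
  Calder: +60 → 60 < 120
  Dover: +95 → 95 < 120
  Jasper: +80 → 80 < 90
  Norton: +20 → 20 < 70
  Orwell: +95 → 95 ≥ 60
Round 2 — Orwell defaults.
  Dover: +40 → 135 ≥ 120
  Jasper: +95 → 175 ≥ 90
Round 3 — Dover, Jasper default.
  Ivory: +50 → 50 < 60
No further defaults.

no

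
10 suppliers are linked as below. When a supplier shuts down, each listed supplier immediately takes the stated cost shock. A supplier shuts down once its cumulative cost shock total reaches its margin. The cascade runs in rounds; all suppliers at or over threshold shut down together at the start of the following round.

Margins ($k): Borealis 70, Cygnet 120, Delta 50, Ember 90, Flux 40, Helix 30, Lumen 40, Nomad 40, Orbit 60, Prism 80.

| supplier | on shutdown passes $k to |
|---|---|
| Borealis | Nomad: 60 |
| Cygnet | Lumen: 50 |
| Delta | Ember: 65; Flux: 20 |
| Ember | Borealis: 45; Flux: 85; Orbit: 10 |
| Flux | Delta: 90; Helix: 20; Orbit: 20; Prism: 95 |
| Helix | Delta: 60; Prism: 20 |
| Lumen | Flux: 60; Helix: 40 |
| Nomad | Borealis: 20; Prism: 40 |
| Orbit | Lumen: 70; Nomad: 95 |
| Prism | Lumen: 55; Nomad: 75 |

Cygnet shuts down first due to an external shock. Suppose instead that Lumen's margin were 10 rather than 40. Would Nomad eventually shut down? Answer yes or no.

With Lumen's margin at 10:
Round 1 — Cygnet shuts down (initial).
  Lumen: +50 → 50 ≥ 10
Round 2 — Lumen shuts down.
  Flux: +60 → 60 ≥ 40
  Helix: +40 → 40 ≥ 30
Round 3 — Flux, Helix shut down.
  Delta: +90+60 → 150 ≥ 50
  Orbit: +20 → 20 < 60
  Prism: +95+20 → 115 ≥ 80
Round 4 — Delta, Prism shut down.
  Ember: +65 → 65 < 90
  Nomad: +75 → 75 ≥ 40
Round 5 — Nomad shuts down.
  Borealis: +20 → 20 < 70
No further shutdowns.

yes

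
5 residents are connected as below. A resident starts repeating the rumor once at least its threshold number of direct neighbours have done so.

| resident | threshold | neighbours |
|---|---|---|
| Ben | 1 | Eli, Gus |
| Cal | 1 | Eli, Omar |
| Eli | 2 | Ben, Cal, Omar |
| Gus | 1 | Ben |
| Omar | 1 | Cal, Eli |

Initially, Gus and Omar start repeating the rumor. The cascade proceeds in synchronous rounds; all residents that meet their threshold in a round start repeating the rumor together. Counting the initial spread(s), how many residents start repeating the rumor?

Round 1 — Gus, Omar start repeating the rumor (initial).
Round 2 — checking thresholds:
  Ben: 1 of 2 neighbours ≥ 1, starts repeating the rumor.
  Cal: 1 of 2 neighbours ≥ 1, starts repeating the rumor.
  Eli: 1 of 3 neighbours < 2, not yet.
Round 3 — checking thresholds:
  Eli: 3 of 3 neighbours ≥ 2, starts repeating the rumor.
Round 4 — no new spreads; cascade stops.

5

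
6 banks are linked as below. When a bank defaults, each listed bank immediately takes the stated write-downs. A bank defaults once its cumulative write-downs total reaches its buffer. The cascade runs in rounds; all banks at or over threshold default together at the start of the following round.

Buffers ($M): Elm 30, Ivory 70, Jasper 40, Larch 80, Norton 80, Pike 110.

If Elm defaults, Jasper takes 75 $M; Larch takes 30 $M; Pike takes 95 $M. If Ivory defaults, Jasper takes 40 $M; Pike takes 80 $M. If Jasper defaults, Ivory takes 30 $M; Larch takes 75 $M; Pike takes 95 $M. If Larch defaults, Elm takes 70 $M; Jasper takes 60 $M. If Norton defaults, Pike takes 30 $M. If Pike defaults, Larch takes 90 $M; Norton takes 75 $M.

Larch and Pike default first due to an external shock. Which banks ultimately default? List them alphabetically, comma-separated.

Elm, Jasper, Larch, Pike

Round 1 — Larch, Pike default (initial).
  Elm: +70 → 70 ≥ 30
  Jasper: +60 → 60 ≥ 40
  Norton: +75 → 75 < 80
Round 2 — Elm, Jasper default.
  Ivory: +30 → 30 < 70
No further defaults.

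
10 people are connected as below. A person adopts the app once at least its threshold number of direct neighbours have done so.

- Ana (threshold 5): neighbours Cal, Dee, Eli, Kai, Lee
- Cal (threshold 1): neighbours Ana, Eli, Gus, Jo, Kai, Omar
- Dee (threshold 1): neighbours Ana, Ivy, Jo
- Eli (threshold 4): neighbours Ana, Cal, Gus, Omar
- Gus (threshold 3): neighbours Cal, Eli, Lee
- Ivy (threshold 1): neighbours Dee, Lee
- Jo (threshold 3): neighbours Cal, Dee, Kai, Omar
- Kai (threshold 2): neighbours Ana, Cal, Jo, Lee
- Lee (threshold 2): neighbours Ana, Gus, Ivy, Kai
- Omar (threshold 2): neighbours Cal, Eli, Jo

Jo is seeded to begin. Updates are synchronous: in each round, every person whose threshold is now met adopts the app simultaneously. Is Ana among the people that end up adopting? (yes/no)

Round 1 — Jo adopts the app (initial).
Round 2 — checking thresholds:
  Cal: 1 of 6 neighbours ≥ 1, adopts the app.
  Dee: 1 of 3 neighbours ≥ 1, adopts the app.
  Kai: 1 of 4 neighbours < 2, below threshold.
  Omar: 1 of 3 neighbours < 2, below threshold.
Round 3 — checking thresholds:
  Ana: 2 of 5 neighbours < 5, below threshold.
  Eli: 1 of 4 neighbours < 4, below threshold.
  Gus: 1 of 3 neighbours < 3, below threshold.
  Ivy: 1 of 2 neighbours ≥ 1, adopts the app.
  Kai: 2 of 4 neighbours ≥ 2, adopts the app.
  Omar: 2 of 3 neighbours ≥ 2, adopts the app.
Round 4 — checking thresholds:
  Ana: 3 of 5 neighbours < 5, below threshold.
  Eli: 2 of 4 neighbours < 4, below threshold.
  Gus: 1 of 3 neighbours < 3, below threshold.
  Lee: 2 of 4 neighbours ≥ 2, adopts the app.
Round 5 — no new adoptions; cascade stops.

no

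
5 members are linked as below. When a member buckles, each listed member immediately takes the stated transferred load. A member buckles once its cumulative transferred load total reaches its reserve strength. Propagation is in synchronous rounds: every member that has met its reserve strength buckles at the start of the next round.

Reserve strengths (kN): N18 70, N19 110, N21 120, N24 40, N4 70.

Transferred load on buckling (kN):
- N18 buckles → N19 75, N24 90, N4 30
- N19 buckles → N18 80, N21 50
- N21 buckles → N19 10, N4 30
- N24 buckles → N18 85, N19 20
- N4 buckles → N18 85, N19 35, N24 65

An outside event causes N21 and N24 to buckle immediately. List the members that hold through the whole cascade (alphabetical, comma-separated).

N19, N4

Round 1 — N21, N24 buckle (initial).
  N18: +85 → 85 ≥ 70
  N19: +10+20 → 30 < 110
  N4: +30 → 30 < 70
Round 2 — N18 buckles.
  N19: +75 → 105 < 110
  N4: +30 → 60 < 70
No further bucklings.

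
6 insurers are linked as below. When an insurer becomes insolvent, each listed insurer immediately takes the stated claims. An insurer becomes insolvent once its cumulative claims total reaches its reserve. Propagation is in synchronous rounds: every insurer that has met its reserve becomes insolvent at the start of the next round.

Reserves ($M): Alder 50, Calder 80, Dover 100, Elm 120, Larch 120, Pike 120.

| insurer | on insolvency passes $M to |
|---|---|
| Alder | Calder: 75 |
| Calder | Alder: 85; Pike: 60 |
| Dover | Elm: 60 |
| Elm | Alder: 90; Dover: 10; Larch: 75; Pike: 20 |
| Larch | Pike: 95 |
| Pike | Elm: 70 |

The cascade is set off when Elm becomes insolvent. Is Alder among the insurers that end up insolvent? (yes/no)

Round 1 — Elm becomes insolvent (initial).
  Alder: +90 → 90 ≥ 50
  Dover: +10 → 10 < 100
  Larch: +75 → 75 < 120
  Pike: +20 → 20 < 120
Round 2 — Alder becomes insolvent.
  Calder: +75 → 75 < 80
No further insolvencies.

yes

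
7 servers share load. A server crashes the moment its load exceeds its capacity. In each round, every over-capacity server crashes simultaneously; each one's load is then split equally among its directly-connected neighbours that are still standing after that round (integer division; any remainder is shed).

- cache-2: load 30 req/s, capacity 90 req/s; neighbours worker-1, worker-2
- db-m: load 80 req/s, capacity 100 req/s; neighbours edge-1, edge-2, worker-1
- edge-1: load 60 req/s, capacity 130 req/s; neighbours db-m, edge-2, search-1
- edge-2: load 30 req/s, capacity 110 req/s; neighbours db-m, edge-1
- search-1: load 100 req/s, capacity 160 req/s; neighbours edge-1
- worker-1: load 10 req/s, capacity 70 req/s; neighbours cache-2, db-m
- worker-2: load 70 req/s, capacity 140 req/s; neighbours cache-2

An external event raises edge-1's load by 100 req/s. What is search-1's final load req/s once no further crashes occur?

Round 1 — edge-1 at 160 > 130. edge-1 crashes.
  edge-1 sheds 160 req/s to db-m, edge-2, search-1: 53 each (1 lost).
    db-m: 80+53 = 133 > 100
    edge-2: 30+53 = 83 ≤ 110
    search-1: 100+53 = 153 ≤ 160
Round 2 — db-m crashes.
  db-m sheds 133 req/s to edge-2, worker-1: 66 each (1 lost).
    edge-2: 83+66 = 149 > 110
    worker-1: 10+66 = 76 > 70
Round 3 — edge-2, worker-1 crash.
  edge-2 sheds 149 req/s: no online neighbours, lost.
  worker-1 sheds 76 req/s to cache-2: 76 each.
    cache-2: 30+76 = 106 > 90
Round 4 — cache-2 crashes.
  cache-2 sheds 106 req/s to worker-2: 106 each.
    worker-2: 70+106 = 176 > 140
Round 5 — worker-2 crashes.
  worker-2 sheds 176 req/s: no online neighbours, lost.
No further crashes.

153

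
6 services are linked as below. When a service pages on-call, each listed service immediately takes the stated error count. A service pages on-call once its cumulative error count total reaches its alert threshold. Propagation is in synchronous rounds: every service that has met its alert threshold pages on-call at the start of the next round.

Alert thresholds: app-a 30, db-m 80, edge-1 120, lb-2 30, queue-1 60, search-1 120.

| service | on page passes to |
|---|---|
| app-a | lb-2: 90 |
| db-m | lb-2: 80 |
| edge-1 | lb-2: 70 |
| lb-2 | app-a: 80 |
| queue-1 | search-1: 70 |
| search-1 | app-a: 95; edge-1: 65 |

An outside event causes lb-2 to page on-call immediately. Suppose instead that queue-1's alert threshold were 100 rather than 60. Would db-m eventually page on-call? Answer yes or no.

no

With queue-1's alert threshold at 100:
Round 1 — lb-2 pages on-call (initial).
  app-a: +80 → 80 ≥ 30
Round 2 — app-a pages on-call.
No further pages.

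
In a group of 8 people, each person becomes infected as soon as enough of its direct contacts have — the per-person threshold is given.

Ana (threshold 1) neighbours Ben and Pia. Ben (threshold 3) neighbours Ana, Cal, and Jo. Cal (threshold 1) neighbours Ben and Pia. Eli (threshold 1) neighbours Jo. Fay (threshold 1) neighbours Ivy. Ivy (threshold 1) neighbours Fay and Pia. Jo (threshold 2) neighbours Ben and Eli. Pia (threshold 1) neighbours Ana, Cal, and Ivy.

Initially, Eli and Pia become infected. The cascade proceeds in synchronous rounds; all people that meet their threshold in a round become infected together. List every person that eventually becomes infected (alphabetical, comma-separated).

Round 1 — Eli, Pia become infected (initial).
Round 2 — checking thresholds:
  Ana: 1 of 2 neighbours ≥ 1, becomes infected.
  Cal: 1 of 2 neighbours ≥ 1, becomes infected.
  Ivy: 1 of 2 neighbours ≥ 1, becomes infected.
  Jo: 1 of 2 neighbours < 2, not yet.
Round 3 — checking thresholds:
  Ben: 2 of 3 neighbours < 3, not yet.
  Fay: 1 of 1 neighbours ≥ 1, becomes infected.
  Jo: 1 of 2 neighbours < 2, not yet.
Round 4 — no new infections; cascade stops.

Ana, Cal, Eli, Fay, Ivy, Pia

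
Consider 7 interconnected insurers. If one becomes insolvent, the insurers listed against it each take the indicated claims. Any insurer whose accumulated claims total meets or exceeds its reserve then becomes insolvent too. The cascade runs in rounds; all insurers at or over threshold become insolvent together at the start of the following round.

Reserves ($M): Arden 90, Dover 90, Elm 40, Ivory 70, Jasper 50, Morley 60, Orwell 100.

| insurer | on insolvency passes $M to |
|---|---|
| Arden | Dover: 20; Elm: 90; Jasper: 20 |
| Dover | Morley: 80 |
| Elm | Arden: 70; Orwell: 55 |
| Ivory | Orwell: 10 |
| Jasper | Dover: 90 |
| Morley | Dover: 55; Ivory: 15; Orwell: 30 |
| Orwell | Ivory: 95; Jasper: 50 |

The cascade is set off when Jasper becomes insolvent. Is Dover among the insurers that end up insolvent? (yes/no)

Round 1 — Jasper becomes insolvent (initial).
  Dover: +90 → 90 ≥ 90
Round 2 — Dover becomes insolvent.
  Morley: +80 → 80 ≥ 60
Round 3 — Morley becomes insolvent.
  Ivory: +15 → 15 < 70
  Orwell: +30 → 30 < 100
No further insolvencies.

yes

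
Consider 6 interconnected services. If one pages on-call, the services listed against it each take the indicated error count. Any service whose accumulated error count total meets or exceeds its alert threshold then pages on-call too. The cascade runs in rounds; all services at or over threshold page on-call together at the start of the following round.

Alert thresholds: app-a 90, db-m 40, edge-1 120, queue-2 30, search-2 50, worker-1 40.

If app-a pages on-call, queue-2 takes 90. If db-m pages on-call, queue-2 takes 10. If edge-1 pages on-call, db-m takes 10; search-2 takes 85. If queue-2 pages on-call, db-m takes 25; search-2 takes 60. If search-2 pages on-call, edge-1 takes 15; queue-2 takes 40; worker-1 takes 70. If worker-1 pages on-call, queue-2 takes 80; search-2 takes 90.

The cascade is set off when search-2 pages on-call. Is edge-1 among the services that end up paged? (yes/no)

Round 1 — search-2 pages on-call (initial).
  edge-1: +15 → 15 < 120
  queue-2: +40 → 40 ≥ 30
  worker-1: +70 → 70 ≥ 40
Round 2 — queue-2, worker-1 page on-call.
  db-m: +25 → 25 < 40
No further pages.

no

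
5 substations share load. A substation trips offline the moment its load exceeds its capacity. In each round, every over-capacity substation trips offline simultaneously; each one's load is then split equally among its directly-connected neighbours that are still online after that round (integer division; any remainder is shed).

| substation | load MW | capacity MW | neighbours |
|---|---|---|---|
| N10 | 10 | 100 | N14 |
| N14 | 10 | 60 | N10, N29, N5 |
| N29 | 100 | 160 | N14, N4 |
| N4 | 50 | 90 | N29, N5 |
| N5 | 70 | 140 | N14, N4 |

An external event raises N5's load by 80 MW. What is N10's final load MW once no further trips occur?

Round 1 — N5 at 150 > 140. N5 trips offline.
  N5 sheds 150 MW to N14, N4: 75 each.
    N14: 10+75 = 85 > 60
    N4: 50+75 = 125 > 90
Round 2 — N14, N4 trip offline.
  N14 sheds 85 MW to N10, N29: 42 each (1 lost).
    N10: 10+42 = 52 ≤ 100
    N29: 100+42 = 142 ≤ 160
  N4 sheds 125 MW to N29: 125 each.
    N29: 142+125 = 267 > 160
Round 3 — N29 trips offline.
  N29 sheds 267 MW: no online neighbours, lost.
No further trips.

52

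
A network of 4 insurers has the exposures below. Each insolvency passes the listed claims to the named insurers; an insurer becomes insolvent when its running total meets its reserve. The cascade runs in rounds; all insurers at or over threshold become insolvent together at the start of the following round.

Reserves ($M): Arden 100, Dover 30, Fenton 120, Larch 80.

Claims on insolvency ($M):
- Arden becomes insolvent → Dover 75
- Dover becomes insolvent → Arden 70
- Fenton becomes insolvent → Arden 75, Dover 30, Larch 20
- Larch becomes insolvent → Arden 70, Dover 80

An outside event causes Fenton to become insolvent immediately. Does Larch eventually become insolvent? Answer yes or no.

no

Round 1 — Fenton becomes insolvent (initial).
  Arden: +75 → 75 < 100
  Dover: +30 → 30 ≥ 30
  Larch: +20 → 20 < 80
Round 2 — Dover becomes insolvent.
  Arden: +70 → 145 ≥ 100
Round 3 — Arden becomes insolvent.
No further insolvencies.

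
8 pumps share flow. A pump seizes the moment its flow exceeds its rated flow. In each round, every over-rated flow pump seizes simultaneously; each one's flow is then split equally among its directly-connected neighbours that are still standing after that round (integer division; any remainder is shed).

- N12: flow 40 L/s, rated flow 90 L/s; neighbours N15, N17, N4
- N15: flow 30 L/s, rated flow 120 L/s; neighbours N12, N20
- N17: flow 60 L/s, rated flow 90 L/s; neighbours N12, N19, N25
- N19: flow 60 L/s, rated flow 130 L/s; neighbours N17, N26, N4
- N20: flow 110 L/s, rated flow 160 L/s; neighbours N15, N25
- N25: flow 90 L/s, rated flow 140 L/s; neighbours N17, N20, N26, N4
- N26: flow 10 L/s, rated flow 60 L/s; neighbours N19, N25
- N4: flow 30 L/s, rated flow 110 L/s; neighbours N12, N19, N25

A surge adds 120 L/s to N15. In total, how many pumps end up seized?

Round 1 — N15 at 150 > 120. N15 seizes.
  N15 sheds 150 L/s to N12, N20: 75 each.
    N12: 40+75 = 115 > 90
    N20: 110+75 = 185 > 160
Round 2 — N12, N20 seize.
  N12 sheds 115 L/s to N17, N4: 57 each (1 lost).
    N17: 60+57 = 117 > 90
    N4: 30+57 = 87 ≤ 110
  N20 sheds 185 L/s to N25: 185 each.
    N25: 90+185 = 275 > 140
Round 3 — N17, N25 seize.
  N17 sheds 117 L/s to N19: 117 each.
    N19: 60+117 = 177 > 130
  N25 sheds 275 L/s to N26, N4: 137 each (1 lost).
    N26: 10+137 = 147 > 60
    N4: 87+137 = 224 > 110
Round 4 — N19, N26, N4 seize.
  N19 sheds 177 L/s: no online neighbours, lost.
  N26 sheds 147 L/s: no online neighbours, lost.
  N4 sheds 224 L/s: no online neighbours, lost.
No further seizures.

8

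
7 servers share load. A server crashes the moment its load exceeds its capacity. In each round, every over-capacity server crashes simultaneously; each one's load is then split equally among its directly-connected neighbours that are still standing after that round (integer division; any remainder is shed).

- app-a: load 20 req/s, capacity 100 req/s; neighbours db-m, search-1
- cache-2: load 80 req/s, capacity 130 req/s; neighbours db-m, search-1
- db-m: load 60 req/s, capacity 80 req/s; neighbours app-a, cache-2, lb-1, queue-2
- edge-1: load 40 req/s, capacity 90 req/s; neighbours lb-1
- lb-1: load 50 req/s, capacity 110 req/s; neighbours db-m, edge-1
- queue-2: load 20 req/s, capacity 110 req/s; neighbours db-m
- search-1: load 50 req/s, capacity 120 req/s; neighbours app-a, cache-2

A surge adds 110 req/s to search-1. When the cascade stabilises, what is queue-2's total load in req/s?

93

Round 1 — search-1 at 160 > 120. search-1 crashes.
  search-1 sheds 160 req/s to app-a, cache-2: 80 each.
    app-a: 20+80 = 100 ≤ 100
    cache-2: 80+80 = 160 > 130
Round 2 — cache-2 crashes.
  cache-2 sheds 160 req/s to db-m: 160 each.
    db-m: 60+160 = 220 > 80
Round 3 — db-m crashes.
  db-m sheds 220 req/s to app-a, lb-1, queue-2: 73 each (1 lost).
    app-a: 100+73 = 173 > 100
    lb-1: 50+73 = 123 > 110
    queue-2: 20+73 = 93 ≤ 110
Round 4 — app-a, lb-1 crash.
  app-a sheds 173 req/s: no online neighbours, lost.
  lb-1 sheds 123 req/s to edge-1: 123 each.
    edge-1: 40+123 = 163 > 90
Round 5 — edge-1 crashes.
  edge-1 sheds 163 req/s: no online neighbours, lost.
No further crashes.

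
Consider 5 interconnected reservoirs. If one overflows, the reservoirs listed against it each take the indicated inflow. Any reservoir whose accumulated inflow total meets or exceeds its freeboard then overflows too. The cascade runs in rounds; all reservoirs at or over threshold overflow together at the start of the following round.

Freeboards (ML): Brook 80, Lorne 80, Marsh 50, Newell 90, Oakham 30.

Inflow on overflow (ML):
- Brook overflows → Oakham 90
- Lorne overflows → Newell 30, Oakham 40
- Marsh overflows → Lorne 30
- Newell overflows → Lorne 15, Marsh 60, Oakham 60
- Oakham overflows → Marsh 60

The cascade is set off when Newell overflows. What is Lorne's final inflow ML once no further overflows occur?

Round 1 — Newell overflows (initial).
  Lorne: +15 → 15 < 80
  Marsh: +60 → 60 ≥ 50
  Oakham: +60 → 60 ≥ 30
Round 2 — Marsh, Oakham overflow.
  Lorne: +30 → 45 < 80
No further overflows.

45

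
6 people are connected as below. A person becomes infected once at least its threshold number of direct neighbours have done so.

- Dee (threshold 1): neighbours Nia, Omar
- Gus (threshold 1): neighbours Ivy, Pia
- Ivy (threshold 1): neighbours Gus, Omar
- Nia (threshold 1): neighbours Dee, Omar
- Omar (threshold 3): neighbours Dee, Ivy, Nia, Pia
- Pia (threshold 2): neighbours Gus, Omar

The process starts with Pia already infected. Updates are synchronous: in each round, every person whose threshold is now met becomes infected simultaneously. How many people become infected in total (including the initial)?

3

Round 1 — Pia becomes infected (initial).
Round 2 — checking thresholds:
  Gus: 1 of 2 neighbours ≥ 1, becomes infected.
  Omar: 1 of 4 neighbours < 3, below threshold.
Round 3 — checking thresholds:
  Ivy: 1 of 2 neighbours ≥ 1, becomes infected.
  Omar: 1 of 4 neighbours < 3, below threshold.
Round 4 — no new infections; cascade stops.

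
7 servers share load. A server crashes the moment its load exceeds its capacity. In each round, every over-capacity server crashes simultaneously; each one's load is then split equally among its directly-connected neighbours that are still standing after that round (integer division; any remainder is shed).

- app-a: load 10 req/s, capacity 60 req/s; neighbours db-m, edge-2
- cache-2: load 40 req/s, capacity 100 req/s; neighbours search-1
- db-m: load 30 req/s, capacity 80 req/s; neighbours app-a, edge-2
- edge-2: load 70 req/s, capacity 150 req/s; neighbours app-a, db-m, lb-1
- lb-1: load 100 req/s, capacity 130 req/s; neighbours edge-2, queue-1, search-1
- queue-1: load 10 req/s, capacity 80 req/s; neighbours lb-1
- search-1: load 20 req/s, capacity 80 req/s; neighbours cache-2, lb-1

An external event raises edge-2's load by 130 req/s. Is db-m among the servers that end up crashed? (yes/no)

yes

Round 1 — edge-2 at 200 > 150. edge-2 crashes.
  edge-2 sheds 200 req/s to app-a, db-m, lb-1: 66 each (2 lost).
    app-a: 10+66 = 76 > 60
    db-m: 30+66 = 96 > 80
    lb-1: 100+66 = 166 > 130
Round 2 — app-a, db-m, lb-1 crash.
  app-a sheds 76 req/s: no online neighbours, lost.
  db-m sheds 96 req/s: no online neighbours, lost.
  lb-1 sheds 166 req/s to queue-1, search-1: 83 each.
    queue-1: 10+83 = 93 > 80
    search-1: 20+83 = 103 > 80
Round 3 — queue-1, search-1 crash.
  queue-1 sheds 93 req/s: no online neighbours, lost.
  search-1 sheds 103 req/s to cache-2: 103 each.
    cache-2: 40+103 = 143 > 100
Round 4 — cache-2 crashes.
  cache-2 sheds 143 req/s: no online neighbours, lost.
No further crashes.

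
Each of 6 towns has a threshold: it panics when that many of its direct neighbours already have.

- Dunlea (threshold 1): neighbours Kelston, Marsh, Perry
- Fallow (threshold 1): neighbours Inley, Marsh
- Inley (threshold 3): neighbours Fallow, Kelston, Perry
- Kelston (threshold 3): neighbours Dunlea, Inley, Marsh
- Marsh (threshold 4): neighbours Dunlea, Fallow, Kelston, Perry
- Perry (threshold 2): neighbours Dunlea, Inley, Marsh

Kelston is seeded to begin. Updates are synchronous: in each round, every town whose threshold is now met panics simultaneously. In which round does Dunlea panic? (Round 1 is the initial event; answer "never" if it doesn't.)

2

Round 1 — Kelston panics (initial).
Round 2 — checking thresholds:
  Dunlea: 1 of 3 neighbours ≥ 1, panics.
  Inley: 1 of 3 neighbours < 3, below threshold.
  Marsh: 1 of 4 neighbours < 4, below threshold.
Round 3 — no new panics; cascade stops.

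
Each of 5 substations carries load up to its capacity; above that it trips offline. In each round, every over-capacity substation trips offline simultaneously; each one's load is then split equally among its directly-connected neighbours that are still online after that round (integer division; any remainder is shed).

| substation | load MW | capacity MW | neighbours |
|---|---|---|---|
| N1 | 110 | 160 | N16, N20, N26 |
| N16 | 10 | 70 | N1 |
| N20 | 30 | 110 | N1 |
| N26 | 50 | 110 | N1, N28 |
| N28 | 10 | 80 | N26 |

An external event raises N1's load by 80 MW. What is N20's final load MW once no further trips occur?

93

Round 1 — N1 at 190 > 160. N1 trips offline.
  N1 sheds 190 MW to N16, N20, N26: 63 each (1 lost).
    N16: 10+63 = 73 > 70
    N20: 30+63 = 93 ≤ 110
    N26: 50+63 = 113 > 110
Round 2 — N16, N26 trip offline.
  N16 sheds 73 MW: no online neighbours, lost.
  N26 sheds 113 MW to N28: 113 each.
    N28: 10+113 = 123 > 80
Round 3 — N28 trips offline.
  N28 sheds 123 MW: no online neighbours, lost.
No further trips.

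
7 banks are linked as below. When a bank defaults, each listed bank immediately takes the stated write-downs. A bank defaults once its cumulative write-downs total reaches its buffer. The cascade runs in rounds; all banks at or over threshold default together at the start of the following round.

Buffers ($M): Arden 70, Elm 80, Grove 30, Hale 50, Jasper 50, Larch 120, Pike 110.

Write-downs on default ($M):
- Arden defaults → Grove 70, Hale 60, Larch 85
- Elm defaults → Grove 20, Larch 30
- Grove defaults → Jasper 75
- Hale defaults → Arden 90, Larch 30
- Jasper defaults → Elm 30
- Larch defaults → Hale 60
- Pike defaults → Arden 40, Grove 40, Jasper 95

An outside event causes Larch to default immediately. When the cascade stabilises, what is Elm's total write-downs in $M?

Round 1 — Larch defaults (initial).
  Hale: +60 → 60 ≥ 50
Round 2 — Hale defaults.
  Arden: +90 → 90 ≥ 70
Round 3 — Arden defaults.
  Grove: +70 → 70 ≥ 30
Round 4 — Grove defaults.
  Jasper: +75 → 75 ≥ 50
Round 5 — Jasper defaults.
  Elm: +30 → 30 < 80
No further defaults.

30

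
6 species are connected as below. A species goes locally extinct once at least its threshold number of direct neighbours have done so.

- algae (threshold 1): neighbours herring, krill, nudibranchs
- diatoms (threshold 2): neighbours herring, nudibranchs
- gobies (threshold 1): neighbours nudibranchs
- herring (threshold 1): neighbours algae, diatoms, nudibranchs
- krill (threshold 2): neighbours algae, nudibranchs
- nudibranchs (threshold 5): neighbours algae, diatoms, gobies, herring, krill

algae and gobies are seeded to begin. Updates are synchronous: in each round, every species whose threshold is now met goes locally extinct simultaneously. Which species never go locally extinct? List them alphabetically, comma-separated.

diatoms, krill, nudibranchs

Round 1 — algae, gobies go locally extinct (initial).
Round 2 — checking thresholds:
  herring: 1 of 3 neighbours ≥ 1, goes locally extinct.
  krill: 1 of 2 neighbours < 2, below threshold.
  nudibranchs: 2 of 5 neighbours < 5, below threshold.
Round 3 — no new extinctions; cascade stops.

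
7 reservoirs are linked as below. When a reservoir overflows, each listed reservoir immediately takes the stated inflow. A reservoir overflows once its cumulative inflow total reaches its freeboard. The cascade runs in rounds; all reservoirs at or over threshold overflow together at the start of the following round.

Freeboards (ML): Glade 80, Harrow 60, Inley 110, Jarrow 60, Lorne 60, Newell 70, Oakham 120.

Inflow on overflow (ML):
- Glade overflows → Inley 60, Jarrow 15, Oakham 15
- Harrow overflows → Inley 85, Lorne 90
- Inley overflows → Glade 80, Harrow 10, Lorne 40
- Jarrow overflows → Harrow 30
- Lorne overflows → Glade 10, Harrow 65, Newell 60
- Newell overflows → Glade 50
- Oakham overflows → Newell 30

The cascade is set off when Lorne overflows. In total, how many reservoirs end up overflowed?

Round 1 — Lorne overflows (initial).
  Glade: +10 → 10 < 80
  Harrow: +65 → 65 ≥ 60
  Newell: +60 → 60 < 70
Round 2 — Harrow overflows.
  Inley: +85 → 85 < 110
No further overflows.

2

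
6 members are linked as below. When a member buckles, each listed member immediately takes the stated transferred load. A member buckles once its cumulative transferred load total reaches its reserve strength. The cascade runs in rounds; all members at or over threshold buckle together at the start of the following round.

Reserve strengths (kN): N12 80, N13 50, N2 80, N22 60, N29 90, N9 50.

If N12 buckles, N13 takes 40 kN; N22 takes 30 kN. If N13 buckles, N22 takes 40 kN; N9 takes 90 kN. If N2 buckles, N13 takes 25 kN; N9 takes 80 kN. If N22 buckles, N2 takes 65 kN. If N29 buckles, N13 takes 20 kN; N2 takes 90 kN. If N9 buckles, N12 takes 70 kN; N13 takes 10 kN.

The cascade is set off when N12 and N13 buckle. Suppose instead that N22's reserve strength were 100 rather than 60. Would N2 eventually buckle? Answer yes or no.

no

With N22's reserve strength at 100:
Round 1 — N12, N13 buckle (initial).
  N22: +30+40 → 70 < 100
  N9: +90 → 90 ≥ 50
Round 2 — N9 buckles.
No further bucklings.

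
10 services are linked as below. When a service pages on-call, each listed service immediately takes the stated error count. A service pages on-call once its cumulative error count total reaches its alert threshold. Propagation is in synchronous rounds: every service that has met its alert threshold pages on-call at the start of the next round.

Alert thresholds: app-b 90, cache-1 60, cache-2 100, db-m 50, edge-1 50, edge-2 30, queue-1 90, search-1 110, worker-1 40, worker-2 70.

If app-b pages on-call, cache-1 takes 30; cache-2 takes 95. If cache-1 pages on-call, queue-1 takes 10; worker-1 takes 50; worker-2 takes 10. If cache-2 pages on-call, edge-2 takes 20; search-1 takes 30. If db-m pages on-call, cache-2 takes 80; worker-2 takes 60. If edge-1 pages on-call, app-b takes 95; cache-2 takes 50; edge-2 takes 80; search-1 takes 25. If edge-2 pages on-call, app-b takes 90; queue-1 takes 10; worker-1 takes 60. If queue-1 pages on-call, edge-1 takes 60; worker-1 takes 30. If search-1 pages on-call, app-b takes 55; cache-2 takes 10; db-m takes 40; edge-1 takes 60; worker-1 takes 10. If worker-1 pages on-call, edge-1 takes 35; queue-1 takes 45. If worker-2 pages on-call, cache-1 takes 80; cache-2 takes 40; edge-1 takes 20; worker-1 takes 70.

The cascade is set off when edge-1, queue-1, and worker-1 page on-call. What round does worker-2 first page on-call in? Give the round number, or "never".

never

Round 1 — edge-1, queue-1, worker-1 page on-call (initial).
  app-b: +95 → 95 ≥ 90
  cache-2: +50 → 50 < 100
  edge-2: +80 → 80 ≥ 30
  search-1: +25 → 25 < 110
Round 2 — app-b, edge-2 page on-call.
  cache-1: +30 → 30 < 60
  cache-2: +95 → 145 ≥ 100
Round 3 — cache-2 pages on-call.
  search-1: +30 → 55 < 110
No further pages.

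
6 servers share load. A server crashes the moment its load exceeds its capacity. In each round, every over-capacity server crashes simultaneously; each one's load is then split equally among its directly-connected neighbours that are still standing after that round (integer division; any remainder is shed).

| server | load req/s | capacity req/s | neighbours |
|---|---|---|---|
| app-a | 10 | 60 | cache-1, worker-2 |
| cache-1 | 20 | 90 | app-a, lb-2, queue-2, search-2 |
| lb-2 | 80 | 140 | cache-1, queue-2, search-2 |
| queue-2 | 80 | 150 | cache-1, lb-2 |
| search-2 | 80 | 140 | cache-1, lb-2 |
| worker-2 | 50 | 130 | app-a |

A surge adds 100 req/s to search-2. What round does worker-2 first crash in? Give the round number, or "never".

never

Round 1 — search-2 at 180 > 140. search-2 crashes.
  search-2 sheds 180 req/s to cache-1, lb-2: 90 each.
    cache-1: 20+90 = 110 > 90
    lb-2: 80+90 = 170 > 140
Round 2 — cache-1, lb-2 crash.
  cache-1 sheds 110 req/s to app-a, queue-2: 55 each.
    app-a: 10+55 = 65 > 60
    queue-2: 80+55 = 135 ≤ 150
  lb-2 sheds 170 req/s to queue-2: 170 each.
    queue-2: 135+170 = 305 > 150
Round 3 — app-a, queue-2 crash.
  app-a sheds 65 req/s to worker-2: 65 each.
    worker-2: 50+65 = 115 ≤ 130
  queue-2 sheds 305 req/s: no online neighbours, lost.
No further crashes.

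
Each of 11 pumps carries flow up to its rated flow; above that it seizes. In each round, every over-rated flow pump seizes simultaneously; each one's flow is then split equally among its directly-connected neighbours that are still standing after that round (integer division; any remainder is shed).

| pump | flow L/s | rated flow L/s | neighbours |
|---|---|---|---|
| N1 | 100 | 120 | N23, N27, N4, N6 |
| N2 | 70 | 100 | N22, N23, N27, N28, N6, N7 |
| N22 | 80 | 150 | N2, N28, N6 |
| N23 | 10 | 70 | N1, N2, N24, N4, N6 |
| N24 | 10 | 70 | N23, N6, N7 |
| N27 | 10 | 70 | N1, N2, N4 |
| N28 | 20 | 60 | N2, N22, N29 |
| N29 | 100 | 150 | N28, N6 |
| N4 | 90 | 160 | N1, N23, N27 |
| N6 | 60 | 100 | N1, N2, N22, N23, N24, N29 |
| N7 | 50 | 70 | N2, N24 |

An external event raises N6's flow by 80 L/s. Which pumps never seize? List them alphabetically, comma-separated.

N22, N28, N29

Round 1 — N6 at 140 > 100. N6 seizes.
  N6 sheds 140 L/s to N1, N2, N22, N23, N24, N29: 23 each (2 lost).
    N1: 100+23 = 123 > 120
    N2: 70+23 = 93 ≤ 100
    N22: 80+23 = 103 ≤ 150
    N23: 10+23 = 33 ≤ 70
    N24: 10+23 = 33 ≤ 70
    N29: 100+23 = 123 ≤ 150
Round 2 — N1 seizes.
  N1 sheds 123 L/s to N23, N27, N4: 41 each.
    N23: 33+41 = 74 > 70
    N27: 10+41 = 51 ≤ 70
    N4: 90+41 = 131 ≤ 160
Round 3 — N23 seizes.
  N23 sheds 74 L/s to N2, N24, N4: 24 each (2 lost).
    N2: 93+24 = 117 > 100
    N24: 33+24 = 57 ≤ 70
    N4: 131+24 = 155 ≤ 160
Round 4 — N2 seizes.
  N2 sheds 117 L/s to N22, N27, N28, N7: 29 each (1 lost).
    N22: 103+29 = 132 ≤ 150
    N27: 51+29 = 80 > 70
    N28: 20+29 = 49 ≤ 60
    N7: 50+29 = 79 > 70
Round 5 — N27, N7 seize.
  N27 sheds 80 L/s to N4: 80 each.
    N4: 155+80 = 235 > 160
  N7 sheds 79 L/s to N24: 79 each.
    N24: 57+79 = 136 > 70
Round 6 — N24, N4 seize.
  N24 sheds 136 L/s: no online neighbours, lost.
  N4 sheds 235 L/s: no online neighbours, lost.
No further seizures.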